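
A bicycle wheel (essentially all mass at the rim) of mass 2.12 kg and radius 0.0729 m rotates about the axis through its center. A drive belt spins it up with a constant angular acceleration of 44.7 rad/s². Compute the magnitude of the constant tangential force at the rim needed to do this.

F ≈ 6.91 N

I = MR² = (2.12)(0.0729)² = 0.01127 kg·m².
The required torque is τ = Iα = (0.01127)(44.70) = 0.5036 N·m.
A tangential force at the rim gives τ = FR, so F = τ/R = 0.5036/0.0729 = 6.908 N.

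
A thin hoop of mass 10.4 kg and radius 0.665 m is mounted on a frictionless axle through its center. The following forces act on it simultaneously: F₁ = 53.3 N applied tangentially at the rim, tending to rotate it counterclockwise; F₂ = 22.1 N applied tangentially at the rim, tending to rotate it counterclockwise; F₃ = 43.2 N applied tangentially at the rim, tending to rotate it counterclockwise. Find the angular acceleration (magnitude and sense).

I = MR² = (10.4)(0.665)² = 4.599 kg·m².
Taking counterclockwise as positive: τ₁ = +(53.3)(0.665) = +35.44 N·m; τ₂ = +(22.1)(0.665) = +14.70 N·m; τ₃ = +(43.2)(0.665) = +28.73 N·m.
Net torque τ = 78.87 N·m.
α = τ/I = 78.87/4.599 = 17.15 rad/s².

α ≈ 17.1 rad/s², counterclockwise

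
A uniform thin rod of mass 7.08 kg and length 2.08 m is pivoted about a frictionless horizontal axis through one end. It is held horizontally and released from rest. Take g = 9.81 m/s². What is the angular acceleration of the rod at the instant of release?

About the pivot, I = (1/3)ML² = (1/3)(7.08)(2.08)² = 10.21 kg·m².
The weight acts at the center, a distance L/2 = 1.040 m from the pivot; τ = Mg(L/2) = 72.23 N·m.
α = τ/I = 72.23/10.21 = 7.075 rad/s².

α ≈ 7.07 rad/s²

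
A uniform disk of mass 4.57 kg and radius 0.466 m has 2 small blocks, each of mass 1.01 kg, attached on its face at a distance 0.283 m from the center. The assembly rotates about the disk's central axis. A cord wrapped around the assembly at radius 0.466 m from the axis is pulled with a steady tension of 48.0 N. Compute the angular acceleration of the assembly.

I_disk = ½MR² = ½(4.57)(0.466)² = 0.4962 kg·m².
I_blocks = 2·m·r² = 2(1.01)(0.283)² = 0.1618 kg·m².
Total I = 0.6580 kg·m².
τ = F r = (48.0)(0.466) = 22.37 N·m.
α = τ/I = 22.37/0.6580 = 33.99 rad/s².

α ≈ 34.0 rad/s²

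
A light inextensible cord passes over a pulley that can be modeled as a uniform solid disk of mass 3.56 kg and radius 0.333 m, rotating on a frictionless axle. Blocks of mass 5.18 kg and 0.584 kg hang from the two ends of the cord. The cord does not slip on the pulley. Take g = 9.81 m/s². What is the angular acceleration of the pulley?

I = ½MR² = (1/2)(3.56)(0.333)² = 0.1974 kg·m².
Heavier block: m₁g − T₁ = m₁a. Lighter block: T₂ − m₂g = m₂a.
Pulley: (T₁ − T₂)R = Iα = I(a/R), so T₁ − T₂ = (I/R²)a = (1/2)M_p a = 1.780·a.
Adding the three: (m₁ − m₂)g = (m₁ + m₂ + 1.780)a, so a = (5.18 − 0.584)(9.81)/(5.18 + 0.584 + 1.780) = 5.977 m/s².
α = a/R = 5.977/0.333 = 17.95 rad/s².

α ≈ 17.9 rad/s²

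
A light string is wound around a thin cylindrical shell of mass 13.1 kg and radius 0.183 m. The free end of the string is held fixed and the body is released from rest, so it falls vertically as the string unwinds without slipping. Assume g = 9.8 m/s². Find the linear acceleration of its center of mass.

Translation: Mg − T = Ma. Rotation about the center: TR = Iα with I = MR².
With a = αR: T = (I/R²)a = M a, so Mg = (1 + 1.000)Ma.
a = g/(1 + 1.000) = 9.8/2.000 = 4.900 m/s².

a ≈ 4.90 m/s²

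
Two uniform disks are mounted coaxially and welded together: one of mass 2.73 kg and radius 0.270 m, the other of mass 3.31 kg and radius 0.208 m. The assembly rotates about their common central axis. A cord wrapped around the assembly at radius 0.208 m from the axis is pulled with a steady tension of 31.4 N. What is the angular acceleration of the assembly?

I = ½M₁R₁² + ½M₂R₂² = ½(2.73)(0.270)² + ½(3.31)(0.208)² = 0.1711 kg·m².
τ = F r = (31.4)(0.208) = 6.531 N·m.
α = τ/I = 6.531/0.1711 = 38.17 rad/s².

α ≈ 38.2 rad/s²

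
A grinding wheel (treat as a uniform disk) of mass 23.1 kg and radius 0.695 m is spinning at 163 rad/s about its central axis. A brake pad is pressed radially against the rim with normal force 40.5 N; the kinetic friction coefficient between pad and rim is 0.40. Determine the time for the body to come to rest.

I = ½MR² = (1/2)(23.1)(0.695)² = 5.579 kg·m².
Friction force f = μN = (0.40)(40.5) = 16.20 N at the rim; torque magnitude τ = fR = 11.26 N·m, opposing ω.
|α| = τ/I = 11.26/5.579 = 2.018 rad/s² (deceleration).
0 = ω₀ − |α|t ⇒ t = ω₀/|α| = 163/2.018 = 80.77 s.

t ≈ 80.8 s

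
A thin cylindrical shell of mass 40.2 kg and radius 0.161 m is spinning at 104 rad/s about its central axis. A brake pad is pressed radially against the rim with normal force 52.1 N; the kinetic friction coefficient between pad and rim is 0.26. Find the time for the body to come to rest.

t ≈ 49.7 s

I = MR² = (40.2)(0.161)² = 1.042 kg·m².
Friction force f = μN = (0.26)(52.1) = 13.55 N at the rim; torque magnitude τ = fR = 2.181 N·m, opposing ω.
|α| = τ/I = 2.181/1.042 = 2.093 rad/s² (deceleration).
0 = ω₀ − |α|t ⇒ t = ω₀/|α| = 104/2.093 = 49.69 s.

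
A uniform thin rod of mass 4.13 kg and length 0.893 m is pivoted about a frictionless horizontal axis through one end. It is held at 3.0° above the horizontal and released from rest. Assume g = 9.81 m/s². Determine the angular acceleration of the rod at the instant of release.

α ≈ 16.5 rad/s²

About the pivot, I = (1/3)ML² = (1/3)(4.13)(0.893)² = 1.098 kg·m².
The weight acts at the center, a distance L/2 = 0.4465 m from the pivot; τ = Mg(L/2) cos 3.0° = 18.07 N·m.
α = τ/I = 18.07/1.098 = 16.46 rad/s².
(Equivalently α = (3g/(2L)) cos 3.0° = 16.46 rad/s².)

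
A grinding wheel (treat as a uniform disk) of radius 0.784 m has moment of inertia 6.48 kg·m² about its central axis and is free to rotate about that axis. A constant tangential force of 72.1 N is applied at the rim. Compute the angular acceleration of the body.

α ≈ 8.72 rad/s²

τ = F R = (72.1)(0.784) = 56.53 N·m.
From τ = Iα: α = 56.53/6.480 = 8.723 rad/s².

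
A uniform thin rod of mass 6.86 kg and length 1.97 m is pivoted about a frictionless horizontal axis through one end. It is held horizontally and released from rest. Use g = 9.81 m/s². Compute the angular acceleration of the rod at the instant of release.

About the pivot, I = (1/3)ML² = (1/3)(6.86)(1.97)² = 8.874 kg·m².
The weight acts at the center, a distance L/2 = 0.9850 m from the pivot; τ = Mg(L/2) = 66.29 N·m.
α = τ/I = 66.29/8.874 = 7.470 rad/s².

α ≈ 7.47 rad/s²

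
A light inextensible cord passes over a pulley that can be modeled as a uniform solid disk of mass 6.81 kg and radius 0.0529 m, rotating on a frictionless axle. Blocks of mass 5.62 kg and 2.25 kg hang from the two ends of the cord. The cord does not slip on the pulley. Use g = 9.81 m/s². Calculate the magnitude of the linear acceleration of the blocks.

a ≈ 2.93 m/s²

I = ½MR² = (1/2)(6.81)(0.0529)² = 0.009529 kg·m².
Heavier block: m₁g − T₁ = m₁a. Lighter block: T₂ − m₂g = m₂a.
Pulley: (T₁ − T₂)R = Iα = I(a/R), so T₁ − T₂ = (I/R²)a = (1/2)M_p a = 3.405·a.
Adding the three: (m₁ − m₂)g = (m₁ + m₂ + 3.405)a, so a = (5.62 − 2.25)(9.81)/(5.62 + 2.25 + 3.405) = 2.932 m/s².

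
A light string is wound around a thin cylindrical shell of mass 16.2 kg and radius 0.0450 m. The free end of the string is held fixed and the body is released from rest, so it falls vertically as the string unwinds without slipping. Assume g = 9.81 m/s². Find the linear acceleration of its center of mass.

a ≈ 4.91 m/s²

Translation: Mg − T = Ma. Rotation about the center: TR = Iα with I = MR².
With a = αR: T = (I/R²)a = M a, so Mg = (1 + 1.000)Ma.
a = g/(1 + 1.000) = 9.81/2.000 = 4.905 m/s².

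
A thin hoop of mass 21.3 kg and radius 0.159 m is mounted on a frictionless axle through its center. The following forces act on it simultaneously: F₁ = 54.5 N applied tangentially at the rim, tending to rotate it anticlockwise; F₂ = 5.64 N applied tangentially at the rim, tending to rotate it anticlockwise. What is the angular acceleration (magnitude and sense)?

α ≈ 17.8 rad/s², anticlockwise

I = MR² = (21.3)(0.159)² = 0.5385 kg·m².
Taking anticlockwise as positive: τ₁ = +(54.5)(0.159) = +8.665 N·m; τ₂ = +(5.64)(0.159) = +0.8968 N·m.
Net torque τ = 9.562 N·m.
α = τ/I = 9.562/0.5385 = 17.76 rad/s².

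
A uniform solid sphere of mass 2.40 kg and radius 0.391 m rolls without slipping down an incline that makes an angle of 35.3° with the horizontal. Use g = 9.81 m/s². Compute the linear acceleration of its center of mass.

a ≈ 4.05 m/s²

Translation along the incline: Mg sinθ − f = Ma.
Rotation about the center: fR = Iα with I = (2/5)MR². No-slip gives a = αR, so f = (I/R²)a = (2/5)M a.
Substituting: Mg sinθ = (1 + 0.4000)Ma, so a = g sinθ/(1 + 0.4000) = (9.81) sin 35.3° / 1.400 = 4.049 m/s².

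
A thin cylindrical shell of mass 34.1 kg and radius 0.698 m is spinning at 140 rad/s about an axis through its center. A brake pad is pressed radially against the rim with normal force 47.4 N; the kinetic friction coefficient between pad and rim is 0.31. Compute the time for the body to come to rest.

t ≈ 227 s

I = MR² = (34.1)(0.698)² = 16.61 kg·m².
Friction force f = μN = (0.31)(47.4) = 14.69 N at the rim; torque magnitude τ = fR = 10.26 N·m, opposing ω.
|α| = τ/I = 10.26/16.61 = 0.6173 rad/s² (deceleration).
0 = ω₀ − |α|t ⇒ t = ω₀/|α| = 140/0.6173 = 226.8 s.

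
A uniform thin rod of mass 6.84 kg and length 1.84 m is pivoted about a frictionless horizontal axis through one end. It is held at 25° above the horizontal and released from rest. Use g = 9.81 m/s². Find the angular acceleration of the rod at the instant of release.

About the pivot, I = (1/3)ML² = (1/3)(6.84)(1.84)² = 7.719 kg·m².
The weight acts at the center, a distance L/2 = 0.9200 m from the pivot; τ = Mg(L/2) cos 25° = 55.95 N·m.
α = τ/I = 55.95/7.719 = 7.248 rad/s².
(Equivalently α = (3g/(2L)) cos 25° = 7.248 rad/s².)

α ≈ 7.25 rad/s²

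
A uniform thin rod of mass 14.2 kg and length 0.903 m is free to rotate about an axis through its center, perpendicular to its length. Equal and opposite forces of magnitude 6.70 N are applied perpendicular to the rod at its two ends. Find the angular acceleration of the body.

α ≈ 6.27 rad/s²

I = (1/12)ML² = (1/12)(14.2)(0.903)² = 0.9649 kg·m².
The couple gives τ = F·(L/2) + F·(L/2) = F L = (6.70)(0.903) = 6.050 N·m.
Newton's second law for rotation, τ = Iα, gives α = τ/I = 6.050/0.9649 = 6.270 rad/s².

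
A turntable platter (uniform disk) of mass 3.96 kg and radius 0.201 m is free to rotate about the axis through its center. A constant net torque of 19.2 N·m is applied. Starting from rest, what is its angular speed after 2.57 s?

ω ≈ 617 rad/s

I = ½MR² = (1/2)(3.96)(0.201)² = 0.07999 kg·m².
α = τ/I = 19.2/0.07999 = 240.0 rad/s².
ω = ω₀ + αt = 0 + (240.0)(2.57) = 616.8 rad/s.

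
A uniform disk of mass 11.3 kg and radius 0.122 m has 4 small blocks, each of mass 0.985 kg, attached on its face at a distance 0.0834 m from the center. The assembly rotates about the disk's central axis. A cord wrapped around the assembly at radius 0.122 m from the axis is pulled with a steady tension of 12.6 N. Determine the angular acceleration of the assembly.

α ≈ 13.8 rad/s²

I_disk = ½MR² = ½(11.3)(0.122)² = 0.08409 kg·m².
I_blocks = 4·m·r² = 4(0.985)(0.0834)² = 0.02740 kg·m².
Total I = 0.1115 kg·m².
τ = F r = (12.6)(0.122) = 1.537 N·m.
α = τ/I = 1.537/0.1115 = 13.79 rad/s².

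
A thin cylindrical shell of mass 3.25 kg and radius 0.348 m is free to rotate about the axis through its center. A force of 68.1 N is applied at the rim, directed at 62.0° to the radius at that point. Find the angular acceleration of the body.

α ≈ 53.2 rad/s²

I = MR² = (3.25)(0.348)² = 0.3936 kg·m².
Only the tangential component produces torque: τ = F R sinθ = (68.1)(0.348) sin 62.0° = 20.92 N·m.
Newton's second law for rotation, τ = Iα, gives α = τ/I = 20.92/0.3936 = 53.16 rad/s².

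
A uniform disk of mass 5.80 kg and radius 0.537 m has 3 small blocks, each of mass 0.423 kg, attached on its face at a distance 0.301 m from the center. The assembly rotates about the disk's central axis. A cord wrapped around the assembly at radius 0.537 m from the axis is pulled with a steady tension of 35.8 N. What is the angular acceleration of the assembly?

α ≈ 20.2 rad/s²

I_disk = ½MR² = ½(5.80)(0.537)² = 0.8363 kg·m².
I_blocks = 3·m·r² = 3(0.423)(0.301)² = 0.1150 kg·m².
Total I = 0.9512 kg·m².
τ = F r = (35.8)(0.537) = 19.22 N·m.
α = τ/I = 19.22/0.9512 = 20.21 rad/s².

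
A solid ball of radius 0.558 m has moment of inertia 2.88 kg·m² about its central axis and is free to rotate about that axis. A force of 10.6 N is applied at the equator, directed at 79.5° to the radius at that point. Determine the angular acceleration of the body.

Only the tangential component produces torque: τ = F R sinθ = (10.6)(0.558) sin 79.5° = 5.816 N·m.
Newton's second law for rotation, τ = Iα, gives α = τ/I = 5.816/2.880 = 2.019 rad/s².

α ≈ 2.02 rad/s²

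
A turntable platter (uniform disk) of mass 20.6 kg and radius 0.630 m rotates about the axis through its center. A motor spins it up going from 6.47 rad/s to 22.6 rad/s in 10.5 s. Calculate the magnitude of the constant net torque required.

τ ≈ 6.28 N·m

I = ½MR² = (1/2)(20.6)(0.630)² = 4.088 kg·m².
α = Δω/Δt = (22.6 − 6.47)/10.5 = 1.536 rad/s².
τ = Iα = (4.088)(1.536) = 6.280 N·m.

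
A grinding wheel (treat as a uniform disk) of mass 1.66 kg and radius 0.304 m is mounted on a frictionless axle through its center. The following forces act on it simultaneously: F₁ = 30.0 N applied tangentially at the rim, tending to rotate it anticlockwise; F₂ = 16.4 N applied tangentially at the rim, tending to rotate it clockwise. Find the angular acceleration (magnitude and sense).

α ≈ 53.9 rad/s², anticlockwise

I = ½MR² = (1/2)(1.66)(0.304)² = 0.07671 kg·m².
Taking anticlockwise as positive: τ₁ = +(30.0)(0.304) = +9.120 N·m; τ₂ = −(16.4)(0.304) = −4.986 N·m.
Net torque τ = 4.134 N·m.
α = τ/I = 4.134/0.07671 = 53.90 rad/s².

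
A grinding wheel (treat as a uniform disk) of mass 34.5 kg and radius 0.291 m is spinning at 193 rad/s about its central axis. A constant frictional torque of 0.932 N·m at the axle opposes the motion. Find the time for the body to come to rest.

t ≈ 302 s

I = ½MR² = (1/2)(34.5)(0.291)² = 1.461 kg·m².
The net torque has magnitude 0.932 N·m, opposing ω.
|α| = τ/I = 0.9320/1.461 = 0.6380 rad/s² (deceleration).
0 = ω₀ − |α|t ⇒ t = ω₀/|α| = 193/0.6380 = 302.5 s.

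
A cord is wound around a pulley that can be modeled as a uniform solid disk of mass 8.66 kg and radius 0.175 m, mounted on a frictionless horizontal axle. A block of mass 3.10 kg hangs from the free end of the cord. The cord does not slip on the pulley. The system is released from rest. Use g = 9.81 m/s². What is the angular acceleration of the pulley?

I = ½MR² = (1/2)(8.66)(0.175)² = 0.1326 kg·m².
Block: mg − T = ma. Pulley: TR = Iα. No-slip: a = αR, so T = (I/R²)a = 4.330·a.
Then mg = (m + 4.330)a, so a = (3.10)(9.81)/(3.10 + 4.330) = 4.093 m/s².
α = a/R = 4.093/0.175 = 23.39 rad/s².

α ≈ 23.4 rad/s²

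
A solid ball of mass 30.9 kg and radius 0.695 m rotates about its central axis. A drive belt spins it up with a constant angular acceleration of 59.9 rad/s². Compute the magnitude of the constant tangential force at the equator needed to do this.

F ≈ 515 N

I = (2/5)MR² = (2/5)(30.9)(0.695)² = 5.970 kg·m².
The required torque is τ = Iα = (5.970)(59.90) = 357.6 N·m.
A tangential force at the equator gives τ = FR, so F = τ/R = 357.6/0.695 = 514.6 N.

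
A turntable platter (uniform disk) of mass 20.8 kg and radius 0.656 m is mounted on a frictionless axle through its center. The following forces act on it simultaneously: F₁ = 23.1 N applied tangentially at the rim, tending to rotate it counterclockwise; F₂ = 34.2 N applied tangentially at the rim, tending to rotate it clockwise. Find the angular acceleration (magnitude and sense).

α ≈ 1.63 rad/s², clockwise

I = ½MR² = (1/2)(20.8)(0.656)² = 4.475 kg·m².
Taking counterclockwise as positive: τ₁ = +(23.1)(0.656) = +15.15 N·m; τ₂ = −(34.2)(0.656) = −22.44 N·m.
Net torque τ = -7.282 N·m.
α = τ/I = -7.282/4.475 = -1.627 rad/s².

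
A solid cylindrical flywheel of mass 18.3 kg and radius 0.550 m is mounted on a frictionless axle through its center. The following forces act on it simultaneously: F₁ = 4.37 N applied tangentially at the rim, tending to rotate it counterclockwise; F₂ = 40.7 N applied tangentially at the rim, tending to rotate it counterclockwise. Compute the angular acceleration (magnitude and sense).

α ≈ 8.96 rad/s², counterclockwise

I = ½MR² = (1/2)(18.3)(0.550)² = 2.768 kg·m².
Taking counterclockwise as positive: τ₁ = +(4.37)(0.550) = +2.404 N·m; τ₂ = +(40.7)(0.550) = +22.39 N·m.
Net torque τ = 24.79 N·m.
α = τ/I = 24.79/2.768 = 8.956 rad/s².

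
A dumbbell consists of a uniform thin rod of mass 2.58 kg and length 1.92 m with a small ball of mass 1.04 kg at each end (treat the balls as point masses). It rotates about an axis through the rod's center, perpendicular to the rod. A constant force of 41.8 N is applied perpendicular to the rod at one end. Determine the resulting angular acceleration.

α ≈ 14.8 rad/s²

I_rod = (1/12)ML² = (1/12)(2.58)(1.92)² = 0.7926 kg·m².
I_balls = 2·m·(L/2)² = 2(1.04)(0.9600)² = 1.917 kg·m².
Total I = 2.710 kg·m².
τ = F·(L/2) = (41.8)(0.960) = 40.13 N·m.
α = τ/I = 40.13/2.710 = 14.81 rad/s².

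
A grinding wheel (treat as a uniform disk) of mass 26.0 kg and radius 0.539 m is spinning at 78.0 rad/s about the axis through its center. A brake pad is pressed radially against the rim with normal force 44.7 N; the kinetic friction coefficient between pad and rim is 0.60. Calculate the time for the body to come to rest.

I = ½MR² = (1/2)(26.0)(0.539)² = 3.777 kg·m².
Friction force f = μN = (0.60)(44.7) = 26.82 N at the rim; torque magnitude τ = fR = 14.46 N·m, opposing ω.
|α| = τ/I = 14.46/3.777 = 3.828 rad/s² (deceleration).
0 = ω₀ − |α|t ⇒ t = ω₀/|α| = 78.0/3.828 = 20.38 s.

t ≈ 20.4 s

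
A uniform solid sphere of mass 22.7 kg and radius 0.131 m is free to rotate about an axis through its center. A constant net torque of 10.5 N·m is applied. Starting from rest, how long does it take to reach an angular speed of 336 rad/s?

t ≈ 4.99 s

I = (2/5)MR² = (2/5)(22.7)(0.131)² = 0.1558 kg·m².
α = τ/I = 10.5/0.1558 = 67.38 rad/s².
ω = αt ⇒ t = ω/α = 336/67.38 = 4.986 s.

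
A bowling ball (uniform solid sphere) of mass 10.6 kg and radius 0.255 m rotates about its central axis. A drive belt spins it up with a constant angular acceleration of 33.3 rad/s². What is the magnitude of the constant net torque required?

I = (2/5)MR² = (2/5)(10.6)(0.255)² = 0.2757 kg·m².
τ = Iα = (0.2757)(33.30) = 9.181 N·m.

τ ≈ 9.18 N·m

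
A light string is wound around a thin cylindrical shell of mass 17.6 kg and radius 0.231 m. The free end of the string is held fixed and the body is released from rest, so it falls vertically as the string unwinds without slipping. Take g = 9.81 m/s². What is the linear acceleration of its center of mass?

Translation: Mg − T = Ma. Rotation about the center: TR = Iα with I = MR².
With a = αR: T = (I/R²)a = M a, so Mg = (1 + 1.000)Ma.
a = g/(1 + 1.000) = 9.81/2.000 = 4.905 m/s².

a ≈ 4.91 m/s²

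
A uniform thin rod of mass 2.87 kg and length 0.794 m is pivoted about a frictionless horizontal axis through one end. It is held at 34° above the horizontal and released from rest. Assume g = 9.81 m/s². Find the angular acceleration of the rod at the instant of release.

α ≈ 15.4 rad/s²

About the pivot, I = (1/3)ML² = (1/3)(2.87)(0.794)² = 0.6031 kg·m².
The weight acts at the center, a distance L/2 = 0.3970 m from the pivot; τ = Mg(L/2) cos 34° = 9.266 N·m.
α = τ/I = 9.266/0.6031 = 15.36 rad/s².
(Equivalently α = (3g/(2L)) cos 34° = 15.36 rad/s².)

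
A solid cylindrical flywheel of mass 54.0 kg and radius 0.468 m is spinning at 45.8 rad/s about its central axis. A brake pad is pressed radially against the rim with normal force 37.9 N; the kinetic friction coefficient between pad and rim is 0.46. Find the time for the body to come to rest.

I = ½MR² = (1/2)(54.0)(0.468)² = 5.914 kg·m².
Friction force f = μN = (0.46)(37.9) = 17.43 N at the rim; torque magnitude τ = fR = 8.159 N·m, opposing ω.
|α| = τ/I = 8.159/5.914 = 1.380 rad/s² (deceleration).
0 = ω₀ − |α|t ⇒ t = ω₀/|α| = 45.8/1.380 = 33.20 s.

t ≈ 33.2 s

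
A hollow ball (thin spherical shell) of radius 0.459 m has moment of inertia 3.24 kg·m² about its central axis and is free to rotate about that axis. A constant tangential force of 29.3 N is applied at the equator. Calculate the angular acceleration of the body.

τ = F R = (29.3)(0.459) = 13.45 N·m.
Newton's second law for rotation, τ = Iα, gives α = τ/I = 13.45/3.240 = 4.151 rad/s².

α ≈ 4.15 rad/s²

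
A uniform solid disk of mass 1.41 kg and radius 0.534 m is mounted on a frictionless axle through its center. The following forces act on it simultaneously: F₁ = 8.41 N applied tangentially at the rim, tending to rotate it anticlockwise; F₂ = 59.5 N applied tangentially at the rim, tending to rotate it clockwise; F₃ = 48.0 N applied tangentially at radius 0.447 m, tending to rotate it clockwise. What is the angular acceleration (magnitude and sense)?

α ≈ 242 rad/s², clockwise

I = ½MR² = (1/2)(1.41)(0.534)² = 0.2010 kg·m².
Taking anticlockwise as positive: τ₁ = +(8.41)(0.534) = +4.491 N·m; τ₂ = −(59.5)(0.534) = −31.77 N·m; τ₃ = −(48.0)(0.447) = −21.46 N·m.
Net torque τ = -48.74 N·m.
α = τ/I = -48.74/0.2010 = -242.4 rad/s².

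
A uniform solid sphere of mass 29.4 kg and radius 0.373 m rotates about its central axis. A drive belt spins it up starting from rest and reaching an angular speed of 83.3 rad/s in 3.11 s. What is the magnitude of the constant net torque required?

τ ≈ 43.8 N·m

I = (2/5)MR² = (2/5)(29.4)(0.373)² = 1.636 kg·m².
α = Δω/Δt = (83.3 − 0)/3.11 = 26.78 rad/s².
τ = Iα = (1.636)(26.78) = 43.82 N·m.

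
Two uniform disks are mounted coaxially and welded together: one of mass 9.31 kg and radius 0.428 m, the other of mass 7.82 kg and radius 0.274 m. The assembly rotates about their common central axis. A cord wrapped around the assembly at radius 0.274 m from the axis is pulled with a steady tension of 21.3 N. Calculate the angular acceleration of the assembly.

α ≈ 5.09 rad/s²

I = ½M₁R₁² + ½M₂R₂² = ½(9.31)(0.428)² + ½(7.82)(0.274)² = 1.146 kg·m².
τ = F r = (21.3)(0.274) = 5.836 N·m.
α = τ/I = 5.836/1.146 = 5.091 rad/s².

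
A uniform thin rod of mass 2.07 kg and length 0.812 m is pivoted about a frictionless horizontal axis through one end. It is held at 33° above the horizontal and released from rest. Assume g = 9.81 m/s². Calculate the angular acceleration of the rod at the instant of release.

About the pivot, I = (1/3)ML² = (1/3)(2.07)(0.812)² = 0.4549 kg·m².
The weight acts at the center, a distance L/2 = 0.4060 m from the pivot; τ = Mg(L/2) cos 33° = 6.914 N·m.
α = τ/I = 6.914/0.4549 = 15.20 rad/s².

α ≈ 15.2 rad/s²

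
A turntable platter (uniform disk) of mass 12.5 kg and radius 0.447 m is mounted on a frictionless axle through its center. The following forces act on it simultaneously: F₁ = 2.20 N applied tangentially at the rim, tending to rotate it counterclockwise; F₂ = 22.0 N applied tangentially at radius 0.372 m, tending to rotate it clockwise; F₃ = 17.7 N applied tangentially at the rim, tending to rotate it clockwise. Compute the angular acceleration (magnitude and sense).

I = ½MR² = (1/2)(12.5)(0.447)² = 1.249 kg·m².
Taking counterclockwise as positive: τ₁ = +(2.20)(0.447) = +0.9834 N·m; τ₂ = −(22.0)(0.372) = −8.184 N·m; τ₃ = −(17.7)(0.447) = −7.912 N·m.
Net torque τ = -15.11 N·m.
α = τ/I = -15.11/1.249 = -12.10 rad/s².

α ≈ 12.1 rad/s², clockwise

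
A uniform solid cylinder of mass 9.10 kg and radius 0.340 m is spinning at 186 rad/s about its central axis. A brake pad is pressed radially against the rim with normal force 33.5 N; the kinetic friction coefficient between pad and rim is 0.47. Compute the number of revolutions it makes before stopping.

≈ 270 revolutions

I = ½MR² = (1/2)(9.10)(0.340)² = 0.5260 kg·m².
Friction force f = μN = (0.47)(33.5) = 15.74 N at the rim; torque magnitude τ = fR = 5.353 N·m, opposing ω.
|α| = τ/I = 5.353/0.5260 = 10.18 rad/s² (deceleration).
ω² = ω₀² − 2|α|θ with ω = 0 ⇒ θ = ω₀²/(2|α|) = 1700 rad = 270.5 rev.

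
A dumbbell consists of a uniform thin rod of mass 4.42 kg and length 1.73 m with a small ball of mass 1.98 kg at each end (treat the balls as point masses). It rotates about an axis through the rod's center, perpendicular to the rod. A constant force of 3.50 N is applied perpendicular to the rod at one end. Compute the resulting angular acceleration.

I_rod = (1/12)ML² = (1/12)(4.42)(1.73)² = 1.102 kg·m².
I_balls = 2·m·(L/2)² = 2(1.98)(0.8650)² = 2.963 kg·m².
Total I = 4.065 kg·m².
τ = F·(L/2) = (3.50)(0.865) = 3.027 N·m.
α = τ/I = 3.027/4.065 = 0.7447 rad/s².

α ≈ 0.745 rad/s²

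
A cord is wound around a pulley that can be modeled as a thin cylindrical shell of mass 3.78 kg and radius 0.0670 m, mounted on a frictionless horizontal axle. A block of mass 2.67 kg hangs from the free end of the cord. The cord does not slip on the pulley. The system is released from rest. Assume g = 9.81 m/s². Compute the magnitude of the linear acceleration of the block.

I = MR² = (3.78)(0.0670)² = 0.01697 kg·m².
Block: mg − T = ma. Pulley: TR = Iα. No-slip: a = αR, so T = (I/R²)a = 3.780·a.
Then mg = (m + 3.780)a, so a = (2.67)(9.81)/(2.67 + 3.780) = 4.061 m/s².

a ≈ 4.06 m/s²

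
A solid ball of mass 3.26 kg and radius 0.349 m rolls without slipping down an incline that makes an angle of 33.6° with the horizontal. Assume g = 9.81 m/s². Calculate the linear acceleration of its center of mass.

a ≈ 3.88 m/s²

Translation along the incline: Mg sinθ − f = Ma.
Rotation about the center: fR = Iα with I = (2/5)MR². No-slip gives a = αR, so f = (I/R²)a = (2/5)M a.
Substituting: Mg sinθ = (1 + 0.4000)Ma, so a = g sinθ/(1 + 0.4000) = (9.81) sin 33.6° / 1.400 = 3.878 m/s².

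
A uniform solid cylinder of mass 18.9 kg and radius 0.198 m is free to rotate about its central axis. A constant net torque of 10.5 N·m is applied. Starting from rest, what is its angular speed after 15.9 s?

I = ½MR² = (1/2)(18.9)(0.198)² = 0.3705 kg·m².
α = τ/I = 10.5/0.3705 = 28.34 rad/s².
ω = ω₀ + αt = 0 + (28.34)(15.9) = 450.6 rad/s.

ω ≈ 451 rad/s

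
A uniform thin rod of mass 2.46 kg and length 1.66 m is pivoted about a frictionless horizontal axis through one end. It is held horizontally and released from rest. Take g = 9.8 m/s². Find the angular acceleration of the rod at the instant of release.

About the pivot, I = (1/3)ML² = (1/3)(2.46)(1.66)² = 2.260 kg·m².
The weight acts at the center, a distance L/2 = 0.8300 m from the pivot; τ = Mg(L/2) = 20.01 N·m.
α = τ/I = 20.01/2.260 = 8.855 rad/s².

α ≈ 8.86 rad/s²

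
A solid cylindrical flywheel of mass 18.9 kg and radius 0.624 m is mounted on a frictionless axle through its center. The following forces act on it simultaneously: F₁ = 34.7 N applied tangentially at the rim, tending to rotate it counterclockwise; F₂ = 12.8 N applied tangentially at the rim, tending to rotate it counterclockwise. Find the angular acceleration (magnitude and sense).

α ≈ 8.06 rad/s², counterclockwise

I = ½MR² = (1/2)(18.9)(0.624)² = 3.680 kg·m².
Taking counterclockwise as positive: τ₁ = +(34.7)(0.624) = +21.65 N·m; τ₂ = +(12.8)(0.624) = +7.987 N·m.
Net torque τ = 29.64 N·m.
α = τ/I = 29.64/3.680 = 8.055 rad/s².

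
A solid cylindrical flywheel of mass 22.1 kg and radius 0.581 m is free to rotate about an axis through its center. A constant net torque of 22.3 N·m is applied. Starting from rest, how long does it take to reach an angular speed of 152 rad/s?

I = ½MR² = (1/2)(22.1)(0.581)² = 3.730 kg·m².
α = τ/I = 22.3/3.730 = 5.978 rad/s².
ω = αt ⇒ t = ω/α = 152/5.978 = 25.42 s.

t ≈ 25.4 s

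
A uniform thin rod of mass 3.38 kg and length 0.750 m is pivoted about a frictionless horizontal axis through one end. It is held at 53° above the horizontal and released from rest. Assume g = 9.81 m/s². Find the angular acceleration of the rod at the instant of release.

About the pivot, I = (1/3)ML² = (1/3)(3.38)(0.750)² = 0.6337 kg·m².
The weight acts at the center, a distance L/2 = 0.3750 m from the pivot; τ = Mg(L/2) cos 53° = 7.483 N·m.
α = τ/I = 7.483/0.6337 = 11.81 rad/s².

α ≈ 11.8 rad/s²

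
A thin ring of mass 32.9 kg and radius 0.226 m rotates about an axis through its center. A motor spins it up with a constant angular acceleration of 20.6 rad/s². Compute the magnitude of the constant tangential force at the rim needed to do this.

F ≈ 153 N

I = MR² = (32.9)(0.226)² = 1.680 kg·m².
The required torque is τ = Iα = (1.680)(20.60) = 34.62 N·m.
A tangential force at the rim gives τ = FR, so F = τ/R = 34.62/0.226 = 153.2 N.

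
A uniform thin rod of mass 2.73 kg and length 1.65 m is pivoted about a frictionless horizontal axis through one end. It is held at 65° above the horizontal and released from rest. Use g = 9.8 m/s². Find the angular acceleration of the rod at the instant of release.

About the pivot, I = (1/3)ML² = (1/3)(2.73)(1.65)² = 2.477 kg·m².
The weight acts at the center, a distance L/2 = 0.8250 m from the pivot; τ = Mg(L/2) cos 65° = 9.328 N·m.
α = τ/I = 9.328/2.477 = 3.765 rad/s².
(Equivalently α = (3g/(2L)) cos 65° = 3.765 rad/s².)

α ≈ 3.77 rad/s²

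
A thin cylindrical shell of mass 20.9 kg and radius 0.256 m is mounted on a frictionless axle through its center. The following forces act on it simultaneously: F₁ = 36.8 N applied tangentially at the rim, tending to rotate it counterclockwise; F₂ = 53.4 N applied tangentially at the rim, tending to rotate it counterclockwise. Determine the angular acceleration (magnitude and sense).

α ≈ 16.9 rad/s², counterclockwise

I = MR² = (20.9)(0.256)² = 1.370 kg·m².
Taking counterclockwise as positive: τ₁ = +(36.8)(0.256) = +9.421 N·m; τ₂ = +(53.4)(0.256) = +13.67 N·m.
Net torque τ = 23.09 N·m.
α = τ/I = 23.09/1.370 = 16.86 rad/s².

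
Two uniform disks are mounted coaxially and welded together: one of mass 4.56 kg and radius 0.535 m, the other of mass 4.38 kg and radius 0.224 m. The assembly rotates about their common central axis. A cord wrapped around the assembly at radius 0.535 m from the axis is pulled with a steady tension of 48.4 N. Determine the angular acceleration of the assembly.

α ≈ 34.0 rad/s²

I = ½M₁R₁² + ½M₂R₂² = ½(4.56)(0.535)² + ½(4.38)(0.224)² = 0.7625 kg·m².
τ = F r = (48.4)(0.535) = 25.89 N·m.
α = τ/I = 25.89/0.7625 = 33.96 rad/s².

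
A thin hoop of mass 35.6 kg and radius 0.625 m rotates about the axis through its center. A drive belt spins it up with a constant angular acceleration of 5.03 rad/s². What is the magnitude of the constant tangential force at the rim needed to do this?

F ≈ 112 N

I = MR² = (35.6)(0.625)² = 13.91 kg·m².
The required torque is τ = Iα = (13.91)(5.030) = 69.95 N·m.
A tangential force at the rim gives τ = FR, so F = τ/R = 69.95/0.625 = 111.9 N.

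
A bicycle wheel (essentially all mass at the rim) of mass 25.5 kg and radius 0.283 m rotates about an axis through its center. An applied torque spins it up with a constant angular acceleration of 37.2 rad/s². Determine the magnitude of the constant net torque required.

τ ≈ 76.0 N·m

I = MR² = (25.5)(0.283)² = 2.042 kg·m².
τ = Iα = (2.042)(37.20) = 75.97 N·m.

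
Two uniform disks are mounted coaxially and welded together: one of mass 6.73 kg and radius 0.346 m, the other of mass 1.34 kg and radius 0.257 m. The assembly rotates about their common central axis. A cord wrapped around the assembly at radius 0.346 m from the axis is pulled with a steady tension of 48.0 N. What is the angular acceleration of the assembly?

α ≈ 37.1 rad/s²

I = ½M₁R₁² + ½M₂R₂² = ½(6.73)(0.346)² + ½(1.34)(0.257)² = 0.4471 kg·m².
τ = F r = (48.0)(0.346) = 16.61 N·m.
α = τ/I = 16.61/0.4471 = 37.15 rad/s².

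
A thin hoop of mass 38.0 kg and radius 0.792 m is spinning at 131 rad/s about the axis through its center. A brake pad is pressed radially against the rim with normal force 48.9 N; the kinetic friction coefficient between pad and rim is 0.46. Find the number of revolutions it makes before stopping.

I = MR² = (38.0)(0.792)² = 23.84 kg·m².
Friction force f = μN = (0.46)(48.9) = 22.49 N at the rim; torque magnitude τ = fR = 17.82 N·m, opposing ω.
|α| = τ/I = 17.82/23.84 = 0.7474 rad/s² (deceleration).
ω² = ω₀² − 2|α|θ with ω = 0 ⇒ θ = ω₀²/(2|α|) = 11480 rad = 1827 rev.

≈ 1830 revolutions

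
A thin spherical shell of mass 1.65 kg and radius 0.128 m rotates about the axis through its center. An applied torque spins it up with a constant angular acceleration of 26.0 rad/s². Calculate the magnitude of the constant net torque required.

τ ≈ 0.469 N·m

I = (2/3)MR² = (2/3)(1.65)(0.128)² = 0.01802 kg·m².
τ = Iα = (0.01802)(26.00) = 0.4686 N·m.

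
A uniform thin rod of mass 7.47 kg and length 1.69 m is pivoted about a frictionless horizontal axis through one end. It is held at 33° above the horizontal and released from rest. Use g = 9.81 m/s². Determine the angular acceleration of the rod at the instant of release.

About the pivot, I = (1/3)ML² = (1/3)(7.47)(1.69)² = 7.112 kg·m².
The weight acts at the center, a distance L/2 = 0.8450 m from the pivot; τ = Mg(L/2) cos 33° = 51.93 N·m.
α = τ/I = 51.93/7.112 = 7.302 rad/s².

α ≈ 7.30 rad/s²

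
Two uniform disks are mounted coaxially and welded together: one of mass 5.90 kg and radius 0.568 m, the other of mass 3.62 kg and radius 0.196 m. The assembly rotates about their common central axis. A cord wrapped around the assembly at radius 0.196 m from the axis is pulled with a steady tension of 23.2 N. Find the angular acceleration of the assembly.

α ≈ 4.45 rad/s²

I = ½M₁R₁² + ½M₂R₂² = ½(5.90)(0.568)² + ½(3.62)(0.196)² = 1.021 kg·m².
τ = F r = (23.2)(0.196) = 4.547 N·m.
α = τ/I = 4.547/1.021 = 4.452 rad/s².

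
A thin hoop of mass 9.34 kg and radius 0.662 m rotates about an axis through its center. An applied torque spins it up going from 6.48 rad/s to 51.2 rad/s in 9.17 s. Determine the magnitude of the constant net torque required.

I = MR² = (9.34)(0.662)² = 4.093 kg·m².
α = Δω/Δt = (51.2 − 6.48)/9.17 = 4.877 rad/s².
τ = Iα = (4.093)(4.877) = 19.96 N·m.

τ ≈ 20.0 N·m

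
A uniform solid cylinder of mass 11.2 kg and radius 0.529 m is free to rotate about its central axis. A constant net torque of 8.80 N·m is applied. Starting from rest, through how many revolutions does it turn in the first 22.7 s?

≈ 230 revolutions

I = ½MR² = (1/2)(11.2)(0.529)² = 1.567 kg·m².
α = τ/I = 8.80/1.567 = 5.615 rad/s².
θ = ½αt² = ½(5.615)(22.7)² = 1447 rad.
Revolutions = θ/(2π) = 230.3.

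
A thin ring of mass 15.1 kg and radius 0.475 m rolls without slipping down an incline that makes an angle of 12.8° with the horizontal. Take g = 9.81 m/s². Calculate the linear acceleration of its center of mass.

a ≈ 1.09 m/s²

Translation along the incline: Mg sinθ − f = Ma.
Rotation about the center: fR = Iα with I = MR². No-slip gives a = αR, so f = (I/R²)a = M a.
Substituting: Mg sinθ = (1 + 1.000)Ma, so a = g sinθ/(1 + 1.000) = (9.81) sin 12.8° / 2.000 = 1.087 m/s².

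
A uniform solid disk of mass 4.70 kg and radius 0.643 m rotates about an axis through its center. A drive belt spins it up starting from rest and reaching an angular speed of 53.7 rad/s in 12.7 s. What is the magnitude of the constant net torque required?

τ ≈ 4.11 N·m

I = ½MR² = (1/2)(4.70)(0.643)² = 0.9716 kg·m².
α = Δω/Δt = (53.7 − 0)/12.7 = 4.228 rad/s².
τ = Iα = (0.9716)(4.228) = 4.108 N·m.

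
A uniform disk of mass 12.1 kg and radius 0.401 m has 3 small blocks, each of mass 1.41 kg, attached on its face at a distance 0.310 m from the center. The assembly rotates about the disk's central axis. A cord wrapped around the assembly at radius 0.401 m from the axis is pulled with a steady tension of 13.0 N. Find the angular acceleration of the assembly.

α ≈ 3.78 rad/s²

I_disk = ½MR² = ½(12.1)(0.401)² = 0.9728 kg·m².
I_blocks = 3·m·r² = 3(1.41)(0.310)² = 0.4065 kg·m².
Total I = 1.379 kg·m².
τ = F r = (13.0)(0.401) = 5.213 N·m.
α = τ/I = 5.213/1.379 = 3.779 rad/s².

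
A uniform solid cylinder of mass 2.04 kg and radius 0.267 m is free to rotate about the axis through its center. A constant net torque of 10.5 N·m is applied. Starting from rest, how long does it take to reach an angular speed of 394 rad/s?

t ≈ 2.73 s

I = ½MR² = (1/2)(2.04)(0.267)² = 0.07271 kg·m².
α = τ/I = 10.5/0.07271 = 144.4 rad/s².
ω = αt ⇒ t = ω/α = 394/144.4 = 2.729 s.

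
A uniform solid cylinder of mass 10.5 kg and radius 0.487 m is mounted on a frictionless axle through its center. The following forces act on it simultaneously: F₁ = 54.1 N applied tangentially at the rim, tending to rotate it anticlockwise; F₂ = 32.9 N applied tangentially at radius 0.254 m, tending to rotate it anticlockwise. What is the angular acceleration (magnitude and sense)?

α ≈ 27.9 rad/s², anticlockwise

I = ½MR² = (1/2)(10.5)(0.487)² = 1.245 kg·m².
Taking anticlockwise as positive: τ₁ = +(54.1)(0.487) = +26.35 N·m; τ₂ = +(32.9)(0.254) = +8.357 N·m.
Net torque τ = 34.70 N·m.
α = τ/I = 34.70/1.245 = 27.87 rad/s².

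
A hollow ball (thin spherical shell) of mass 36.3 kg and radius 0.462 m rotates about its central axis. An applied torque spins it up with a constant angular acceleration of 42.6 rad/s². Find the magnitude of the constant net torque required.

I = (2/3)MR² = (2/3)(36.3)(0.462)² = 5.165 kg·m².
τ = Iα = (5.165)(42.60) = 220.0 N·m.

τ ≈ 220 N·m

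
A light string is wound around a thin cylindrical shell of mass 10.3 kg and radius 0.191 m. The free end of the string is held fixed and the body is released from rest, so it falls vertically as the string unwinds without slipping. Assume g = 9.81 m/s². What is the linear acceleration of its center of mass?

a ≈ 4.91 m/s²

Translation: Mg − T = Ma. Rotation about the center: TR = Iα with I = MR².
With a = αR: T = (I/R²)a = M a, so Mg = (1 + 1.000)Ma.
a = g/(1 + 1.000) = 9.81/2.000 = 4.905 m/s².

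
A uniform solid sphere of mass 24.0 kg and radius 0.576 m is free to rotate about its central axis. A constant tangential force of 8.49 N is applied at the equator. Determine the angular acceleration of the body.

I = (2/5)MR² = (2/5)(24.0)(0.576)² = 3.185 kg·m².
τ = F R = (8.49)(0.576) = 4.890 N·m.
From τ = Iα: α = 4.890/3.185 = 1.535 rad/s².

α ≈ 1.54 rad/s²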